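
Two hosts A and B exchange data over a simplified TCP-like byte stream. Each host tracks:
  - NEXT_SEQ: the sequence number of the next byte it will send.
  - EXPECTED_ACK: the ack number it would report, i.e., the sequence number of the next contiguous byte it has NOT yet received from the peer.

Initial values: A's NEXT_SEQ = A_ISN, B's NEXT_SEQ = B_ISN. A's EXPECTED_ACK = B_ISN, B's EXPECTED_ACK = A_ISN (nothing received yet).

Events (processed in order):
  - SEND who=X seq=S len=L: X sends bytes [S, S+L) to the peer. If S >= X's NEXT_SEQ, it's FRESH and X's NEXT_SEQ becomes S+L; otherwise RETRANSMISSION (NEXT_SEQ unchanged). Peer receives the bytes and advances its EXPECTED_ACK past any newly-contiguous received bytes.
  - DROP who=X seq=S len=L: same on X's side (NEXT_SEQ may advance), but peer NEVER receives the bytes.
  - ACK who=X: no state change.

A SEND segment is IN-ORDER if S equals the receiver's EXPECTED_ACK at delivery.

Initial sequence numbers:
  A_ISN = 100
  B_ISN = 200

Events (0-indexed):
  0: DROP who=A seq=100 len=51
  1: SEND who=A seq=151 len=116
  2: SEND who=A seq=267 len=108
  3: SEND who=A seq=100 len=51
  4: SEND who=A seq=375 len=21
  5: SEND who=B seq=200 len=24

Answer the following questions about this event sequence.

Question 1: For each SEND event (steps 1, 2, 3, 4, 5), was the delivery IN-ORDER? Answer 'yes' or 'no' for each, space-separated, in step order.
Answer: no no yes yes yes

Derivation:
Step 1: SEND seq=151 -> out-of-order
Step 2: SEND seq=267 -> out-of-order
Step 3: SEND seq=100 -> in-order
Step 4: SEND seq=375 -> in-order
Step 5: SEND seq=200 -> in-order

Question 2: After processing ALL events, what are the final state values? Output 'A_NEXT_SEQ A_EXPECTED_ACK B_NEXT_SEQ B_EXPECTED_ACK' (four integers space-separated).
Answer: 396 224 224 396

Derivation:
After event 0: A_seq=151 A_ack=200 B_seq=200 B_ack=100
After event 1: A_seq=267 A_ack=200 B_seq=200 B_ack=100
After event 2: A_seq=375 A_ack=200 B_seq=200 B_ack=100
After event 3: A_seq=375 A_ack=200 B_seq=200 B_ack=375
After event 4: A_seq=396 A_ack=200 B_seq=200 B_ack=396
After event 5: A_seq=396 A_ack=224 B_seq=224 B_ack=396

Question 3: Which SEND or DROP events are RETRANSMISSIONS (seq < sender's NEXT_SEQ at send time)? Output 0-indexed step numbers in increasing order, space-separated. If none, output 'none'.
Step 0: DROP seq=100 -> fresh
Step 1: SEND seq=151 -> fresh
Step 2: SEND seq=267 -> fresh
Step 3: SEND seq=100 -> retransmit
Step 4: SEND seq=375 -> fresh
Step 5: SEND seq=200 -> fresh

Answer: 3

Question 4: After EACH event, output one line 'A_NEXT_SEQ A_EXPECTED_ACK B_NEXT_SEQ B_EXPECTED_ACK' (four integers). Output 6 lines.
151 200 200 100
267 200 200 100
375 200 200 100
375 200 200 375
396 200 200 396
396 224 224 396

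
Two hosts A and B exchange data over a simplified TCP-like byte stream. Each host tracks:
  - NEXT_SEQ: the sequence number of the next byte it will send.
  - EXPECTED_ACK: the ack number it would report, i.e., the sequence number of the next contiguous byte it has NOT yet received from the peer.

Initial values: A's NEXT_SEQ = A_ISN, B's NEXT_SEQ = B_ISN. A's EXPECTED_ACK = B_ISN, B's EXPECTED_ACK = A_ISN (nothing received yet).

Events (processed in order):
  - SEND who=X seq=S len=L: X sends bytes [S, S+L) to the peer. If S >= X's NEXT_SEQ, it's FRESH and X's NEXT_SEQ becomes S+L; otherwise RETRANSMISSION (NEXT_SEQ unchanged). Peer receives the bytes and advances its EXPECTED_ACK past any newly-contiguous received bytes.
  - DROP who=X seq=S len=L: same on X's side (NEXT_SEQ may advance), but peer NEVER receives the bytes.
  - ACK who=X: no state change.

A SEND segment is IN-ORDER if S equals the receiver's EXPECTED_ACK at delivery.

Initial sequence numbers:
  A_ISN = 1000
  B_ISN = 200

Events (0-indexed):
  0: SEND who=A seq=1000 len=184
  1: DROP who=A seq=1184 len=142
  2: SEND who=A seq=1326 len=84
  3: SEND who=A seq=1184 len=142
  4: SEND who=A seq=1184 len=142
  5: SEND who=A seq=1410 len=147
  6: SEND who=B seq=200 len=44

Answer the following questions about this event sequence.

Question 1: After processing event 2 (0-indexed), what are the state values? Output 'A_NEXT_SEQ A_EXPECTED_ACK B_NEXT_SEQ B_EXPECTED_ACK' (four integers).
After event 0: A_seq=1184 A_ack=200 B_seq=200 B_ack=1184
After event 1: A_seq=1326 A_ack=200 B_seq=200 B_ack=1184
After event 2: A_seq=1410 A_ack=200 B_seq=200 B_ack=1184

1410 200 200 1184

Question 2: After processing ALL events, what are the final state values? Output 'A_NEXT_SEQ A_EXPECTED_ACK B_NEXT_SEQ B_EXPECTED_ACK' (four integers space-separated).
After event 0: A_seq=1184 A_ack=200 B_seq=200 B_ack=1184
After event 1: A_seq=1326 A_ack=200 B_seq=200 B_ack=1184
After event 2: A_seq=1410 A_ack=200 B_seq=200 B_ack=1184
After event 3: A_seq=1410 A_ack=200 B_seq=200 B_ack=1410
After event 4: A_seq=1410 A_ack=200 B_seq=200 B_ack=1410
After event 5: A_seq=1557 A_ack=200 B_seq=200 B_ack=1557
After event 6: A_seq=1557 A_ack=244 B_seq=244 B_ack=1557

Answer: 1557 244 244 1557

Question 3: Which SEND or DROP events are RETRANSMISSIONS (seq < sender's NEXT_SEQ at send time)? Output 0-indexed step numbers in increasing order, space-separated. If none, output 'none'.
Step 0: SEND seq=1000 -> fresh
Step 1: DROP seq=1184 -> fresh
Step 2: SEND seq=1326 -> fresh
Step 3: SEND seq=1184 -> retransmit
Step 4: SEND seq=1184 -> retransmit
Step 5: SEND seq=1410 -> fresh
Step 6: SEND seq=200 -> fresh

Answer: 3 4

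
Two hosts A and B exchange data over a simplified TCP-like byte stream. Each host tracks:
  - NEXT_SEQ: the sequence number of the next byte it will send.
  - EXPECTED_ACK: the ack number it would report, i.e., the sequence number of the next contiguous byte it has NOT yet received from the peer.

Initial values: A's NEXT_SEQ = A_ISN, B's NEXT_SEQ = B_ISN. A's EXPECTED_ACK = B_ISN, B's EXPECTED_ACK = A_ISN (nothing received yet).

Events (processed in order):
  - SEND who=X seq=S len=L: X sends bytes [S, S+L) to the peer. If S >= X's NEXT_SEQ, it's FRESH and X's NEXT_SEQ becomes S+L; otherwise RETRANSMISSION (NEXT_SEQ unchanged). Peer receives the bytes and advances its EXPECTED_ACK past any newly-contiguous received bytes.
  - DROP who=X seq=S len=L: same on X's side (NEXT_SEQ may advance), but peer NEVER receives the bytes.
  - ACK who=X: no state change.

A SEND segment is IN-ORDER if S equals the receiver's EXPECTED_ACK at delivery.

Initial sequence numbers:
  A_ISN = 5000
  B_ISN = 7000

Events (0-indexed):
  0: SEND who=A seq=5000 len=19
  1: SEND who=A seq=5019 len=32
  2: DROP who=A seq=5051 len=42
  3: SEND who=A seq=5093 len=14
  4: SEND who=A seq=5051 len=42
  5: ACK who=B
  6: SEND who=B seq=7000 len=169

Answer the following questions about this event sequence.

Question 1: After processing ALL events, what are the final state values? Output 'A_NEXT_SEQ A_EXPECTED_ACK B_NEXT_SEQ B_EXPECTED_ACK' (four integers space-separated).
Answer: 5107 7169 7169 5107

Derivation:
After event 0: A_seq=5019 A_ack=7000 B_seq=7000 B_ack=5019
After event 1: A_seq=5051 A_ack=7000 B_seq=7000 B_ack=5051
After event 2: A_seq=5093 A_ack=7000 B_seq=7000 B_ack=5051
After event 3: A_seq=5107 A_ack=7000 B_seq=7000 B_ack=5051
After event 4: A_seq=5107 A_ack=7000 B_seq=7000 B_ack=5107
After event 5: A_seq=5107 A_ack=7000 B_seq=7000 B_ack=5107
After event 6: A_seq=5107 A_ack=7169 B_seq=7169 B_ack=5107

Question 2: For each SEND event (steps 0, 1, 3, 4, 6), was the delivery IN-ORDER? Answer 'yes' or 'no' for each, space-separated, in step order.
Step 0: SEND seq=5000 -> in-order
Step 1: SEND seq=5019 -> in-order
Step 3: SEND seq=5093 -> out-of-order
Step 4: SEND seq=5051 -> in-order
Step 6: SEND seq=7000 -> in-order

Answer: yes yes no yes yes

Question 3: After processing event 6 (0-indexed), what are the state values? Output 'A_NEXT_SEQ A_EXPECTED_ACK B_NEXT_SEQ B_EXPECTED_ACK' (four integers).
After event 0: A_seq=5019 A_ack=7000 B_seq=7000 B_ack=5019
After event 1: A_seq=5051 A_ack=7000 B_seq=7000 B_ack=5051
After event 2: A_seq=5093 A_ack=7000 B_seq=7000 B_ack=5051
After event 3: A_seq=5107 A_ack=7000 B_seq=7000 B_ack=5051
After event 4: A_seq=5107 A_ack=7000 B_seq=7000 B_ack=5107
After event 5: A_seq=5107 A_ack=7000 B_seq=7000 B_ack=5107
After event 6: A_seq=5107 A_ack=7169 B_seq=7169 B_ack=5107

5107 7169 7169 5107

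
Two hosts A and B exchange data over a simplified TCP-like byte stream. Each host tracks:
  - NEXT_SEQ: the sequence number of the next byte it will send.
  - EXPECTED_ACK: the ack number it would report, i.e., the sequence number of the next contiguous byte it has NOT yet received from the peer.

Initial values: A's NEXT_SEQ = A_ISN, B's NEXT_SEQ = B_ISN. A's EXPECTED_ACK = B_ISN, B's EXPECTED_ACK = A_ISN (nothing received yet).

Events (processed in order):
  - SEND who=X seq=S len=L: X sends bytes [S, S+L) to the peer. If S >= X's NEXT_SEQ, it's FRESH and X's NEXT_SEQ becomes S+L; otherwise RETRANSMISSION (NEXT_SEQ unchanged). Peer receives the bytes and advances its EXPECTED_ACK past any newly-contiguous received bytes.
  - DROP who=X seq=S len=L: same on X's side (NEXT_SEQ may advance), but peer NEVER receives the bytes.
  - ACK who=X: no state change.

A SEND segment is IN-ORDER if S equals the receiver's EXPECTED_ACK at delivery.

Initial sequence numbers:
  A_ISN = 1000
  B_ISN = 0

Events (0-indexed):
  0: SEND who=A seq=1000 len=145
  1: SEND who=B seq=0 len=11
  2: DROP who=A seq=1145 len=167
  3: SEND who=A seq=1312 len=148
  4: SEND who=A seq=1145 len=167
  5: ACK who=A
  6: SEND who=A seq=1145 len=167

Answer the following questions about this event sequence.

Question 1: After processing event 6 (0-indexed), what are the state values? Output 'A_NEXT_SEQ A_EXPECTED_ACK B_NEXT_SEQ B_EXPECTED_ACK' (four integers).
After event 0: A_seq=1145 A_ack=0 B_seq=0 B_ack=1145
After event 1: A_seq=1145 A_ack=11 B_seq=11 B_ack=1145
After event 2: A_seq=1312 A_ack=11 B_seq=11 B_ack=1145
After event 3: A_seq=1460 A_ack=11 B_seq=11 B_ack=1145
After event 4: A_seq=1460 A_ack=11 B_seq=11 B_ack=1460
After event 5: A_seq=1460 A_ack=11 B_seq=11 B_ack=1460
After event 6: A_seq=1460 A_ack=11 B_seq=11 B_ack=1460

1460 11 11 1460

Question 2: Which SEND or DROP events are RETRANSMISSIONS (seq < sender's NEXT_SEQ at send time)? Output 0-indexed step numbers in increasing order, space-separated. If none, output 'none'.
Answer: 4 6

Derivation:
Step 0: SEND seq=1000 -> fresh
Step 1: SEND seq=0 -> fresh
Step 2: DROP seq=1145 -> fresh
Step 3: SEND seq=1312 -> fresh
Step 4: SEND seq=1145 -> retransmit
Step 6: SEND seq=1145 -> retransmit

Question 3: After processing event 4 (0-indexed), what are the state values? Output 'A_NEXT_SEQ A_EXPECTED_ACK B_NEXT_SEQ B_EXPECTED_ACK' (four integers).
After event 0: A_seq=1145 A_ack=0 B_seq=0 B_ack=1145
After event 1: A_seq=1145 A_ack=11 B_seq=11 B_ack=1145
After event 2: A_seq=1312 A_ack=11 B_seq=11 B_ack=1145
After event 3: A_seq=1460 A_ack=11 B_seq=11 B_ack=1145
After event 4: A_seq=1460 A_ack=11 B_seq=11 B_ack=1460

1460 11 11 1460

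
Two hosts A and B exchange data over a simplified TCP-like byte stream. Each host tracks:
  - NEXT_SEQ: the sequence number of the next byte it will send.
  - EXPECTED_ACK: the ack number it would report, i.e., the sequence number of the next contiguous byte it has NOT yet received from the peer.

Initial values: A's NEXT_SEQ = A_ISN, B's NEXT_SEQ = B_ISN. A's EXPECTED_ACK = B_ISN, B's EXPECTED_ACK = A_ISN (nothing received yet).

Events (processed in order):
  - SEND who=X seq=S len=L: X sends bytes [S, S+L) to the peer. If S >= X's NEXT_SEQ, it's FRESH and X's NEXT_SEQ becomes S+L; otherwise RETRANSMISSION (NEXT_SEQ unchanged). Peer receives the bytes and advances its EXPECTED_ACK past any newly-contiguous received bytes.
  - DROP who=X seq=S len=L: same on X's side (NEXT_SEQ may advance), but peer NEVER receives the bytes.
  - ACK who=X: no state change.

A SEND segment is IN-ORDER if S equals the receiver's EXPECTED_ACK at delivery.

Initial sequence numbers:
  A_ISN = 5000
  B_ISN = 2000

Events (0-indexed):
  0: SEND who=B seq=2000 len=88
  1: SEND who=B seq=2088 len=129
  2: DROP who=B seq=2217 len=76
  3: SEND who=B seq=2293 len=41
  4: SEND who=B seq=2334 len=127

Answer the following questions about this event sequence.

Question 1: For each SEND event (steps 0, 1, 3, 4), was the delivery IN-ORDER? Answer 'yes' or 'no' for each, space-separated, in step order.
Answer: yes yes no no

Derivation:
Step 0: SEND seq=2000 -> in-order
Step 1: SEND seq=2088 -> in-order
Step 3: SEND seq=2293 -> out-of-order
Step 4: SEND seq=2334 -> out-of-order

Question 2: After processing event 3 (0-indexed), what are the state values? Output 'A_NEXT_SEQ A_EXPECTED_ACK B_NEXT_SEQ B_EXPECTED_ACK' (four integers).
After event 0: A_seq=5000 A_ack=2088 B_seq=2088 B_ack=5000
After event 1: A_seq=5000 A_ack=2217 B_seq=2217 B_ack=5000
After event 2: A_seq=5000 A_ack=2217 B_seq=2293 B_ack=5000
After event 3: A_seq=5000 A_ack=2217 B_seq=2334 B_ack=5000

5000 2217 2334 5000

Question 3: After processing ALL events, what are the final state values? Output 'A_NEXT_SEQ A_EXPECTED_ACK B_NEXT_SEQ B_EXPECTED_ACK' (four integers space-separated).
Answer: 5000 2217 2461 5000

Derivation:
After event 0: A_seq=5000 A_ack=2088 B_seq=2088 B_ack=5000
After event 1: A_seq=5000 A_ack=2217 B_seq=2217 B_ack=5000
After event 2: A_seq=5000 A_ack=2217 B_seq=2293 B_ack=5000
After event 3: A_seq=5000 A_ack=2217 B_seq=2334 B_ack=5000
After event 4: A_seq=5000 A_ack=2217 B_seq=2461 B_ack=5000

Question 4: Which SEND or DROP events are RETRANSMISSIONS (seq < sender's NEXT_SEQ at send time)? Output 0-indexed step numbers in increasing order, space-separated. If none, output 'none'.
Answer: none

Derivation:
Step 0: SEND seq=2000 -> fresh
Step 1: SEND seq=2088 -> fresh
Step 2: DROP seq=2217 -> fresh
Step 3: SEND seq=2293 -> fresh
Step 4: SEND seq=2334 -> fresh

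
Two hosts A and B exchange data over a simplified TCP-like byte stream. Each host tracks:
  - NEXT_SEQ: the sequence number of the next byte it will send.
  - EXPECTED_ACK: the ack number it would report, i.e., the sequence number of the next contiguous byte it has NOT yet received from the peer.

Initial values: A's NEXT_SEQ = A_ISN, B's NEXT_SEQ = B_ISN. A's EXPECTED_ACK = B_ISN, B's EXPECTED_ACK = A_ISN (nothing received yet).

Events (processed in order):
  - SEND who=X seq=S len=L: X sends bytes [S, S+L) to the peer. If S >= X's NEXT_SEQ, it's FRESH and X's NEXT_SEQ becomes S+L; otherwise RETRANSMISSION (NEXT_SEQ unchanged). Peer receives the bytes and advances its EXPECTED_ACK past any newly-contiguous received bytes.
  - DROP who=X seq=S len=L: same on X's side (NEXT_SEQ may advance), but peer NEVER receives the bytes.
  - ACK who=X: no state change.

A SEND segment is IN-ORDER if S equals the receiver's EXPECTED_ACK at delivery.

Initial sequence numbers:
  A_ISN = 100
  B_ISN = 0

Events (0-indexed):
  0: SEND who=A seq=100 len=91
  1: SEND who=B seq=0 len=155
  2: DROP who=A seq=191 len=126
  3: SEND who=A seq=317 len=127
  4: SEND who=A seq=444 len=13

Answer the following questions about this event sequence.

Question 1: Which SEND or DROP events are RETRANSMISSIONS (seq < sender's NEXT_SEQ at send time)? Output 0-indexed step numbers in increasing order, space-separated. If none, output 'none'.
Step 0: SEND seq=100 -> fresh
Step 1: SEND seq=0 -> fresh
Step 2: DROP seq=191 -> fresh
Step 3: SEND seq=317 -> fresh
Step 4: SEND seq=444 -> fresh

Answer: none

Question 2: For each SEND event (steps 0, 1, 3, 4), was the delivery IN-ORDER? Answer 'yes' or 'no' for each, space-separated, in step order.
Step 0: SEND seq=100 -> in-order
Step 1: SEND seq=0 -> in-order
Step 3: SEND seq=317 -> out-of-order
Step 4: SEND seq=444 -> out-of-order

Answer: yes yes no no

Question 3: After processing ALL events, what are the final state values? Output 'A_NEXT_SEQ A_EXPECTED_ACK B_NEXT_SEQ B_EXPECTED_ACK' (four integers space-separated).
Answer: 457 155 155 191

Derivation:
After event 0: A_seq=191 A_ack=0 B_seq=0 B_ack=191
After event 1: A_seq=191 A_ack=155 B_seq=155 B_ack=191
After event 2: A_seq=317 A_ack=155 B_seq=155 B_ack=191
After event 3: A_seq=444 A_ack=155 B_seq=155 B_ack=191
After event 4: A_seq=457 A_ack=155 B_seq=155 B_ack=191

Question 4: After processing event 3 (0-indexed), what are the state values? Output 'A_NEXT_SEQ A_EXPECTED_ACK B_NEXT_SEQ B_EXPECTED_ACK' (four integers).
After event 0: A_seq=191 A_ack=0 B_seq=0 B_ack=191
After event 1: A_seq=191 A_ack=155 B_seq=155 B_ack=191
After event 2: A_seq=317 A_ack=155 B_seq=155 B_ack=191
After event 3: A_seq=444 A_ack=155 B_seq=155 B_ack=191

444 155 155 191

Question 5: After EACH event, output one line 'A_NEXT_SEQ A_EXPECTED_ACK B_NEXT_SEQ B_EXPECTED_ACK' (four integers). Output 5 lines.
191 0 0 191
191 155 155 191
317 155 155 191
444 155 155 191
457 155 155 191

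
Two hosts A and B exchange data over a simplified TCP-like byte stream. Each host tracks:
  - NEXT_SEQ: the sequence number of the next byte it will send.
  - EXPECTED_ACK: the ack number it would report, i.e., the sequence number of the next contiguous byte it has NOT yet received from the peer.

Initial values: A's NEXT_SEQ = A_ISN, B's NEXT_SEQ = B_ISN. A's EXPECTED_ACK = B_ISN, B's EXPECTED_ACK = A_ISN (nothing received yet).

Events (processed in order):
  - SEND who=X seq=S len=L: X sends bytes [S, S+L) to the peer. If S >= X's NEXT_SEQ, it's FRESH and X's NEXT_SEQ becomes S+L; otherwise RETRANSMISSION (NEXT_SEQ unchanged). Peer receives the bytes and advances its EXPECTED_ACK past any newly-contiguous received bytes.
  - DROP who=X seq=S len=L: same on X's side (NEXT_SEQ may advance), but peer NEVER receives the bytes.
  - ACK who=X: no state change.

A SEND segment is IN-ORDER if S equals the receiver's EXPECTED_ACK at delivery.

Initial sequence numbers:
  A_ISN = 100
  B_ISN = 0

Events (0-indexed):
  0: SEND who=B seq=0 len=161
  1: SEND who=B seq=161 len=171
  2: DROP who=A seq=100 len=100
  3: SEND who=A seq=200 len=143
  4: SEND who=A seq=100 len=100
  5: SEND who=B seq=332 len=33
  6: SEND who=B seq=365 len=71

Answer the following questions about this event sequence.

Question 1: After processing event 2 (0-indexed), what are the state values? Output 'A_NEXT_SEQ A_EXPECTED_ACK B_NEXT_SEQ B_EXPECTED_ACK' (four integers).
After event 0: A_seq=100 A_ack=161 B_seq=161 B_ack=100
After event 1: A_seq=100 A_ack=332 B_seq=332 B_ack=100
After event 2: A_seq=200 A_ack=332 B_seq=332 B_ack=100

200 332 332 100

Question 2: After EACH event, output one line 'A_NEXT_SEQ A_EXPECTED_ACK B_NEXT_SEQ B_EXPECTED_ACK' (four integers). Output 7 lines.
100 161 161 100
100 332 332 100
200 332 332 100
343 332 332 100
343 332 332 343
343 365 365 343
343 436 436 343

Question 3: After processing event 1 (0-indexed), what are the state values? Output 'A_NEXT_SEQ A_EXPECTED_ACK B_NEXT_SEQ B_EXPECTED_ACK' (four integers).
After event 0: A_seq=100 A_ack=161 B_seq=161 B_ack=100
After event 1: A_seq=100 A_ack=332 B_seq=332 B_ack=100

100 332 332 100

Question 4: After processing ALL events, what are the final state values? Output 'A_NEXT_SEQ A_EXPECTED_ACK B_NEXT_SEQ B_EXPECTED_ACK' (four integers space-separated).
After event 0: A_seq=100 A_ack=161 B_seq=161 B_ack=100
After event 1: A_seq=100 A_ack=332 B_seq=332 B_ack=100
After event 2: A_seq=200 A_ack=332 B_seq=332 B_ack=100
After event 3: A_seq=343 A_ack=332 B_seq=332 B_ack=100
After event 4: A_seq=343 A_ack=332 B_seq=332 B_ack=343
After event 5: A_seq=343 A_ack=365 B_seq=365 B_ack=343
After event 6: A_seq=343 A_ack=436 B_seq=436 B_ack=343

Answer: 343 436 436 343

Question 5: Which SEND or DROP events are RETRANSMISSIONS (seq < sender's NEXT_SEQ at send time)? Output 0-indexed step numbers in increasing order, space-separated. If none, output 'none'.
Answer: 4

Derivation:
Step 0: SEND seq=0 -> fresh
Step 1: SEND seq=161 -> fresh
Step 2: DROP seq=100 -> fresh
Step 3: SEND seq=200 -> fresh
Step 4: SEND seq=100 -> retransmit
Step 5: SEND seq=332 -> fresh
Step 6: SEND seq=365 -> fresh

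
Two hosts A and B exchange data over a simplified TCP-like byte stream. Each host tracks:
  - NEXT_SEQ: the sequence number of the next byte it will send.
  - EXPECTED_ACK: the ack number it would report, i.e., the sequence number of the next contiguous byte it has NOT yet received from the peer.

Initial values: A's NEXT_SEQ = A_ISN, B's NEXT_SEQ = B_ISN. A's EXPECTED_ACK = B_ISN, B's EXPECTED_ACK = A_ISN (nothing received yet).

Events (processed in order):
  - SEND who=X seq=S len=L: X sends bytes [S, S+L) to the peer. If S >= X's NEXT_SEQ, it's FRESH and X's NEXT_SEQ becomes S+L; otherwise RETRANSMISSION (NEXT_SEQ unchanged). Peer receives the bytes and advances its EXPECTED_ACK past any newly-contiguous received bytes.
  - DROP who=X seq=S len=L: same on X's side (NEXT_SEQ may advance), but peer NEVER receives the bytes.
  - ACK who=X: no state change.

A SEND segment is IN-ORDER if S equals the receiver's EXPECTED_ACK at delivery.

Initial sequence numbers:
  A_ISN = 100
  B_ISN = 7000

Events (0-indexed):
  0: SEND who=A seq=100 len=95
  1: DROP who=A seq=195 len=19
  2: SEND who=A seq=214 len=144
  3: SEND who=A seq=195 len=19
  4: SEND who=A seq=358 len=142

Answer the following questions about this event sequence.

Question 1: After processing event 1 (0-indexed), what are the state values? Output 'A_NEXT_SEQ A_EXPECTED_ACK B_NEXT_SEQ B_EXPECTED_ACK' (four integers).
After event 0: A_seq=195 A_ack=7000 B_seq=7000 B_ack=195
After event 1: A_seq=214 A_ack=7000 B_seq=7000 B_ack=195

214 7000 7000 195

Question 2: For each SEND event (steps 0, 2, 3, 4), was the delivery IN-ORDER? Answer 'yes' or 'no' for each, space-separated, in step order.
Step 0: SEND seq=100 -> in-order
Step 2: SEND seq=214 -> out-of-order
Step 3: SEND seq=195 -> in-order
Step 4: SEND seq=358 -> in-order

Answer: yes no yes yes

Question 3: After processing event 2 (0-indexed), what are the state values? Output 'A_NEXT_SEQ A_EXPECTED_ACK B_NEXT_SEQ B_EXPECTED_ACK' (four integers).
After event 0: A_seq=195 A_ack=7000 B_seq=7000 B_ack=195
After event 1: A_seq=214 A_ack=7000 B_seq=7000 B_ack=195
After event 2: A_seq=358 A_ack=7000 B_seq=7000 B_ack=195

358 7000 7000 195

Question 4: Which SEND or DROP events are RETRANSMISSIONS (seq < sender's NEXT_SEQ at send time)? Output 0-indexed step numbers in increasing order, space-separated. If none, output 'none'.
Step 0: SEND seq=100 -> fresh
Step 1: DROP seq=195 -> fresh
Step 2: SEND seq=214 -> fresh
Step 3: SEND seq=195 -> retransmit
Step 4: SEND seq=358 -> fresh

Answer: 3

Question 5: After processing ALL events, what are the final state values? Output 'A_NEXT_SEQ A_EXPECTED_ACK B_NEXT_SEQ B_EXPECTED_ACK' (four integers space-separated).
After event 0: A_seq=195 A_ack=7000 B_seq=7000 B_ack=195
After event 1: A_seq=214 A_ack=7000 B_seq=7000 B_ack=195
After event 2: A_seq=358 A_ack=7000 B_seq=7000 B_ack=195
After event 3: A_seq=358 A_ack=7000 B_seq=7000 B_ack=358
After event 4: A_seq=500 A_ack=7000 B_seq=7000 B_ack=500

Answer: 500 7000 7000 500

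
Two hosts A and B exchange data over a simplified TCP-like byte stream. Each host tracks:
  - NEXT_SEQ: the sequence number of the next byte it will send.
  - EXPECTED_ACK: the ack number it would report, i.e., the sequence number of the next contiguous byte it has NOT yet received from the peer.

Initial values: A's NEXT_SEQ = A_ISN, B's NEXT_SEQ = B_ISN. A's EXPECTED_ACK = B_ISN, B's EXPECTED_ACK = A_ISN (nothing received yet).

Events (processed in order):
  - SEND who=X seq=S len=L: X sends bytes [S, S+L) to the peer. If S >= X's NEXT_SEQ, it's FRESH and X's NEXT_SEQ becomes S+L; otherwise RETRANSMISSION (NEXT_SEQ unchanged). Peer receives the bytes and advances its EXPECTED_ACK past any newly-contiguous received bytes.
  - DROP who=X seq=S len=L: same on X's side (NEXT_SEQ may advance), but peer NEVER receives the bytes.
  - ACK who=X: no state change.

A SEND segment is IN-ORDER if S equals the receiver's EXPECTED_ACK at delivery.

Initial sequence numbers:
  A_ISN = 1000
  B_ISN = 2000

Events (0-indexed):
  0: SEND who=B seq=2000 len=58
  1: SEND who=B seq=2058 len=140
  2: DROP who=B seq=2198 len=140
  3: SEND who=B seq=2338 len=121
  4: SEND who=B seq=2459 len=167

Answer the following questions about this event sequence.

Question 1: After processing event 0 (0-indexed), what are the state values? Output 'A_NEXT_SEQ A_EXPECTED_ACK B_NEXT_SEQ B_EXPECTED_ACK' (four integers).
After event 0: A_seq=1000 A_ack=2058 B_seq=2058 B_ack=1000

1000 2058 2058 1000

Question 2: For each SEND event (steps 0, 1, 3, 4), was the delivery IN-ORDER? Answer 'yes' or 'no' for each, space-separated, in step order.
Step 0: SEND seq=2000 -> in-order
Step 1: SEND seq=2058 -> in-order
Step 3: SEND seq=2338 -> out-of-order
Step 4: SEND seq=2459 -> out-of-order

Answer: yes yes no no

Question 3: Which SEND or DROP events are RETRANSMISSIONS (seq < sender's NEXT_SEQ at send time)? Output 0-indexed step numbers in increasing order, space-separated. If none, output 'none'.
Step 0: SEND seq=2000 -> fresh
Step 1: SEND seq=2058 -> fresh
Step 2: DROP seq=2198 -> fresh
Step 3: SEND seq=2338 -> fresh
Step 4: SEND seq=2459 -> fresh

Answer: none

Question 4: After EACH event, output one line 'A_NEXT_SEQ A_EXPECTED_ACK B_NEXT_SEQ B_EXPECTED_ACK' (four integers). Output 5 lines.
1000 2058 2058 1000
1000 2198 2198 1000
1000 2198 2338 1000
1000 2198 2459 1000
1000 2198 2626 1000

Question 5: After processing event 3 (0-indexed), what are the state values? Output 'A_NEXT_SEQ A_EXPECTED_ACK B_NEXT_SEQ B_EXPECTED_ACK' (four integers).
After event 0: A_seq=1000 A_ack=2058 B_seq=2058 B_ack=1000
After event 1: A_seq=1000 A_ack=2198 B_seq=2198 B_ack=1000
After event 2: A_seq=1000 A_ack=2198 B_seq=2338 B_ack=1000
After event 3: A_seq=1000 A_ack=2198 B_seq=2459 B_ack=1000

1000 2198 2459 1000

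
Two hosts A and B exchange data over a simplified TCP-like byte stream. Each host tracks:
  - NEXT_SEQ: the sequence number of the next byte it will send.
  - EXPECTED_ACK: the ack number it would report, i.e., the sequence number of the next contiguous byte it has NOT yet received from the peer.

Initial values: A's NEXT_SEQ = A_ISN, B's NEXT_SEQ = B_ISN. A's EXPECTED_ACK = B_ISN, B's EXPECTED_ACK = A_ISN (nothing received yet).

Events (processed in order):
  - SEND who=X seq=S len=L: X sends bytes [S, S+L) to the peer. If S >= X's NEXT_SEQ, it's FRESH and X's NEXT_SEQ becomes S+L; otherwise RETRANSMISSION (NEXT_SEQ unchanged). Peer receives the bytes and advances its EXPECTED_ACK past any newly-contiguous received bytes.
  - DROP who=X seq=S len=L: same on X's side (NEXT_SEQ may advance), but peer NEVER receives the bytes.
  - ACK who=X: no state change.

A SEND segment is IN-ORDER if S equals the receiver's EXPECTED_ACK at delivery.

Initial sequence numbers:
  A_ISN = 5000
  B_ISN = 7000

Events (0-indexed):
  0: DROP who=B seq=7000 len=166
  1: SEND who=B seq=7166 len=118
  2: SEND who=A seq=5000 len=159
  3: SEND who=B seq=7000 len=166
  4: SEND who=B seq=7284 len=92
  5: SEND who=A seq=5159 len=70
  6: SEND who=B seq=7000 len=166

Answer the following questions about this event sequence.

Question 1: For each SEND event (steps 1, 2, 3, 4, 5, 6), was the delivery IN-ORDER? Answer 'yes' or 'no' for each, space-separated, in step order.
Step 1: SEND seq=7166 -> out-of-order
Step 2: SEND seq=5000 -> in-order
Step 3: SEND seq=7000 -> in-order
Step 4: SEND seq=7284 -> in-order
Step 5: SEND seq=5159 -> in-order
Step 6: SEND seq=7000 -> out-of-order

Answer: no yes yes yes yes no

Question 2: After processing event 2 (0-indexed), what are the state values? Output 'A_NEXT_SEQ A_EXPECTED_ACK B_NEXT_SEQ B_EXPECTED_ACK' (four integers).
After event 0: A_seq=5000 A_ack=7000 B_seq=7166 B_ack=5000
After event 1: A_seq=5000 A_ack=7000 B_seq=7284 B_ack=5000
After event 2: A_seq=5159 A_ack=7000 B_seq=7284 B_ack=5159

5159 7000 7284 5159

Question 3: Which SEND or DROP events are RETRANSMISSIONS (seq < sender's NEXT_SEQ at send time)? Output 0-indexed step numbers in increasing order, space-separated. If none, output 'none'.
Answer: 3 6

Derivation:
Step 0: DROP seq=7000 -> fresh
Step 1: SEND seq=7166 -> fresh
Step 2: SEND seq=5000 -> fresh
Step 3: SEND seq=7000 -> retransmit
Step 4: SEND seq=7284 -> fresh
Step 5: SEND seq=5159 -> fresh
Step 6: SEND seq=7000 -> retransmit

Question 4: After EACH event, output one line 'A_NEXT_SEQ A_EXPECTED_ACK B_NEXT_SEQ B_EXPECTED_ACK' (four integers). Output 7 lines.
5000 7000 7166 5000
5000 7000 7284 5000
5159 7000 7284 5159
5159 7284 7284 5159
5159 7376 7376 5159
5229 7376 7376 5229
5229 7376 7376 5229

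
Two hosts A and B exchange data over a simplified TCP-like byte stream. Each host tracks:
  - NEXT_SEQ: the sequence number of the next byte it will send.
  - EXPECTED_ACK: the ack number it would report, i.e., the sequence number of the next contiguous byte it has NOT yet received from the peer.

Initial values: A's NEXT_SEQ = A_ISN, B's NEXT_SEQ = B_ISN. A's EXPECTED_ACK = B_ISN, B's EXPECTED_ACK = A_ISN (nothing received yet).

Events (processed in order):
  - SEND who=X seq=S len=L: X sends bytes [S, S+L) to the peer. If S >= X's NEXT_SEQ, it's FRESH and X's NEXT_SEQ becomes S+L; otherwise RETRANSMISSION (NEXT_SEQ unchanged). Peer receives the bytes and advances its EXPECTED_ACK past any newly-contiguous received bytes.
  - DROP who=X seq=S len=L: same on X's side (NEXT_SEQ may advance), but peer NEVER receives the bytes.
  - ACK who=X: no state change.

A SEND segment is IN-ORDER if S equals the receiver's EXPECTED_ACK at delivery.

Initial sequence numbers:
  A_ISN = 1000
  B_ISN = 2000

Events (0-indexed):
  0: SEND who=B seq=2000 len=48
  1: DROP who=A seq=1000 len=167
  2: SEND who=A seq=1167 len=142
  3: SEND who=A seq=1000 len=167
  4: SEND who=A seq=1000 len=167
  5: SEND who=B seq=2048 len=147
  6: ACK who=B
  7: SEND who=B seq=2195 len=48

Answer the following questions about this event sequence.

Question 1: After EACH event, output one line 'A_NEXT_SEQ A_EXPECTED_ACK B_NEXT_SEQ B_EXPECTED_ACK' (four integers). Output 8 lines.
1000 2048 2048 1000
1167 2048 2048 1000
1309 2048 2048 1000
1309 2048 2048 1309
1309 2048 2048 1309
1309 2195 2195 1309
1309 2195 2195 1309
1309 2243 2243 1309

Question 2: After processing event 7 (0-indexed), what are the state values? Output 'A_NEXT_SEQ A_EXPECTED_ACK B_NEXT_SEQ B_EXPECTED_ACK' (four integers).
After event 0: A_seq=1000 A_ack=2048 B_seq=2048 B_ack=1000
After event 1: A_seq=1167 A_ack=2048 B_seq=2048 B_ack=1000
After event 2: A_seq=1309 A_ack=2048 B_seq=2048 B_ack=1000
After event 3: A_seq=1309 A_ack=2048 B_seq=2048 B_ack=1309
After event 4: A_seq=1309 A_ack=2048 B_seq=2048 B_ack=1309
After event 5: A_seq=1309 A_ack=2195 B_seq=2195 B_ack=1309
After event 6: A_seq=1309 A_ack=2195 B_seq=2195 B_ack=1309
After event 7: A_seq=1309 A_ack=2243 B_seq=2243 B_ack=1309

1309 2243 2243 1309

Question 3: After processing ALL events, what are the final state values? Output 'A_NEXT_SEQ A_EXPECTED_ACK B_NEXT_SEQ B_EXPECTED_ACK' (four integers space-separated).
Answer: 1309 2243 2243 1309

Derivation:
After event 0: A_seq=1000 A_ack=2048 B_seq=2048 B_ack=1000
After event 1: A_seq=1167 A_ack=2048 B_seq=2048 B_ack=1000
After event 2: A_seq=1309 A_ack=2048 B_seq=2048 B_ack=1000
After event 3: A_seq=1309 A_ack=2048 B_seq=2048 B_ack=1309
After event 4: A_seq=1309 A_ack=2048 B_seq=2048 B_ack=1309
After event 5: A_seq=1309 A_ack=2195 B_seq=2195 B_ack=1309
After event 6: A_seq=1309 A_ack=2195 B_seq=2195 B_ack=1309
After event 7: A_seq=1309 A_ack=2243 B_seq=2243 B_ack=1309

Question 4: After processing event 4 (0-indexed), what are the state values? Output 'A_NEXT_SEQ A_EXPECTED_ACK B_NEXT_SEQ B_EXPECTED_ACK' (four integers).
After event 0: A_seq=1000 A_ack=2048 B_seq=2048 B_ack=1000
After event 1: A_seq=1167 A_ack=2048 B_seq=2048 B_ack=1000
After event 2: A_seq=1309 A_ack=2048 B_seq=2048 B_ack=1000
After event 3: A_seq=1309 A_ack=2048 B_seq=2048 B_ack=1309
After event 4: A_seq=1309 A_ack=2048 B_seq=2048 B_ack=1309

1309 2048 2048 1309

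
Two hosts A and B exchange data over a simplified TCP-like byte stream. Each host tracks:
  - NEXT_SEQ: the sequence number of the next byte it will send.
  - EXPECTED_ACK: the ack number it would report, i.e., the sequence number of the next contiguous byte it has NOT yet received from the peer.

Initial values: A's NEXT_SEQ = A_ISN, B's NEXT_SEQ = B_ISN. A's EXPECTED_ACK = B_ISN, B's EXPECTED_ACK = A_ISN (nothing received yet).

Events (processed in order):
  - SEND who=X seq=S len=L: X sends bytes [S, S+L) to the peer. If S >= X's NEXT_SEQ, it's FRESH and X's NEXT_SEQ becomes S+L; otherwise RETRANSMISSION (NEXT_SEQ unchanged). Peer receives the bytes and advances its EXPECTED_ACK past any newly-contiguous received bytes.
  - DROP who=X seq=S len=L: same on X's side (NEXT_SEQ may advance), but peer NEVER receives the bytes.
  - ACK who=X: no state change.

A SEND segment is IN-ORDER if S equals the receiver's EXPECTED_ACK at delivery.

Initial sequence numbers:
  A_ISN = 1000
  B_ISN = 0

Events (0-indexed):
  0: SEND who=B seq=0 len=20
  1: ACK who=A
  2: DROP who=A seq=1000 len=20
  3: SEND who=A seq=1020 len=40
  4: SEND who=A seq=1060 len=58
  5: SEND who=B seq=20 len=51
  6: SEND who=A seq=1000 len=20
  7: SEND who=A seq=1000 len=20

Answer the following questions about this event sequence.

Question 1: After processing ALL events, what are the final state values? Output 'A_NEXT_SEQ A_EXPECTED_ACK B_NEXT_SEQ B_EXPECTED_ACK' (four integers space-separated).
Answer: 1118 71 71 1118

Derivation:
After event 0: A_seq=1000 A_ack=20 B_seq=20 B_ack=1000
After event 1: A_seq=1000 A_ack=20 B_seq=20 B_ack=1000
After event 2: A_seq=1020 A_ack=20 B_seq=20 B_ack=1000
After event 3: A_seq=1060 A_ack=20 B_seq=20 B_ack=1000
After event 4: A_seq=1118 A_ack=20 B_seq=20 B_ack=1000
After event 5: A_seq=1118 A_ack=71 B_seq=71 B_ack=1000
After event 6: A_seq=1118 A_ack=71 B_seq=71 B_ack=1118
After event 7: A_seq=1118 A_ack=71 B_seq=71 B_ack=1118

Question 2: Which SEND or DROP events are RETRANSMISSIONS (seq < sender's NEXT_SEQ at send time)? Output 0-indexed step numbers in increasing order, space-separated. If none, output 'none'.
Step 0: SEND seq=0 -> fresh
Step 2: DROP seq=1000 -> fresh
Step 3: SEND seq=1020 -> fresh
Step 4: SEND seq=1060 -> fresh
Step 5: SEND seq=20 -> fresh
Step 6: SEND seq=1000 -> retransmit
Step 7: SEND seq=1000 -> retransmit

Answer: 6 7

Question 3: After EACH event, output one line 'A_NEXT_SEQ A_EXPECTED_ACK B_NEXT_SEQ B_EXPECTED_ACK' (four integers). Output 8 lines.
1000 20 20 1000
1000 20 20 1000
1020 20 20 1000
1060 20 20 1000
1118 20 20 1000
1118 71 71 1000
1118 71 71 1118
1118 71 71 1118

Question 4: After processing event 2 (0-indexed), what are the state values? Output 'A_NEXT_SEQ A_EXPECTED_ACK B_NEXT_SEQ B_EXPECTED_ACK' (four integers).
After event 0: A_seq=1000 A_ack=20 B_seq=20 B_ack=1000
After event 1: A_seq=1000 A_ack=20 B_seq=20 B_ack=1000
After event 2: A_seq=1020 A_ack=20 B_seq=20 B_ack=1000

1020 20 20 1000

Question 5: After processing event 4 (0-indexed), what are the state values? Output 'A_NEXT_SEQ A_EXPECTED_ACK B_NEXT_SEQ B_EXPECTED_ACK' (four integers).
After event 0: A_seq=1000 A_ack=20 B_seq=20 B_ack=1000
After event 1: A_seq=1000 A_ack=20 B_seq=20 B_ack=1000
After event 2: A_seq=1020 A_ack=20 B_seq=20 B_ack=1000
After event 3: A_seq=1060 A_ack=20 B_seq=20 B_ack=1000
After event 4: A_seq=1118 A_ack=20 B_seq=20 B_ack=1000

1118 20 20 1000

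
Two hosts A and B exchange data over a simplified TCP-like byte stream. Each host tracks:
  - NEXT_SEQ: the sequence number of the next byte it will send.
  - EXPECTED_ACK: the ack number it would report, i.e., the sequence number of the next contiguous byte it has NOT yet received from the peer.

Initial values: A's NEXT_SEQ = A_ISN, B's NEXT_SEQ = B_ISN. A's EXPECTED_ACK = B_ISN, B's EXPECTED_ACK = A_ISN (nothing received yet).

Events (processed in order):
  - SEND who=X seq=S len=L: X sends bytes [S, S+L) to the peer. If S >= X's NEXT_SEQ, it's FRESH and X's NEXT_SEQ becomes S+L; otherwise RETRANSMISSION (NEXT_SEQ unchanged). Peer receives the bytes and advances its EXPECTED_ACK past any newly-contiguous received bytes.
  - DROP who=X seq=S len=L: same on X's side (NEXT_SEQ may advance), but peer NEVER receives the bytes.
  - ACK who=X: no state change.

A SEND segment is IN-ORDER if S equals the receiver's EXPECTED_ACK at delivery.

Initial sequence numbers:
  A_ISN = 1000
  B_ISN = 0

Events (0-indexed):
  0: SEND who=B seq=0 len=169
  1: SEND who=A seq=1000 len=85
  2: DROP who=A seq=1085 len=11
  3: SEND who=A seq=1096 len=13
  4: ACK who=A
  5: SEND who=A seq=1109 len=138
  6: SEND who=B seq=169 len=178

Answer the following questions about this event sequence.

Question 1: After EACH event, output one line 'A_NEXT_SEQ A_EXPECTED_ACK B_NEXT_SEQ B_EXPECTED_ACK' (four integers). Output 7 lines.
1000 169 169 1000
1085 169 169 1085
1096 169 169 1085
1109 169 169 1085
1109 169 169 1085
1247 169 169 1085
1247 347 347 1085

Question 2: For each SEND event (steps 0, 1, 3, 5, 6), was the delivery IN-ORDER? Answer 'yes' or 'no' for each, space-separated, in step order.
Answer: yes yes no no yes

Derivation:
Step 0: SEND seq=0 -> in-order
Step 1: SEND seq=1000 -> in-order
Step 3: SEND seq=1096 -> out-of-order
Step 5: SEND seq=1109 -> out-of-order
Step 6: SEND seq=169 -> in-order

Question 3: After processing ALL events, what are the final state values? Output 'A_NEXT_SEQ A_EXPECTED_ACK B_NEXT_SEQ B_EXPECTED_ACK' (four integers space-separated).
Answer: 1247 347 347 1085

Derivation:
After event 0: A_seq=1000 A_ack=169 B_seq=169 B_ack=1000
After event 1: A_seq=1085 A_ack=169 B_seq=169 B_ack=1085
After event 2: A_seq=1096 A_ack=169 B_seq=169 B_ack=1085
After event 3: A_seq=1109 A_ack=169 B_seq=169 B_ack=1085
After event 4: A_seq=1109 A_ack=169 B_seq=169 B_ack=1085
After event 5: A_seq=1247 A_ack=169 B_seq=169 B_ack=1085
After event 6: A_seq=1247 A_ack=347 B_seq=347 B_ack=1085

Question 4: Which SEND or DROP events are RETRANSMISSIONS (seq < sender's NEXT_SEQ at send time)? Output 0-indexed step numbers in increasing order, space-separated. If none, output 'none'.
Step 0: SEND seq=0 -> fresh
Step 1: SEND seq=1000 -> fresh
Step 2: DROP seq=1085 -> fresh
Step 3: SEND seq=1096 -> fresh
Step 5: SEND seq=1109 -> fresh
Step 6: SEND seq=169 -> fresh

Answer: none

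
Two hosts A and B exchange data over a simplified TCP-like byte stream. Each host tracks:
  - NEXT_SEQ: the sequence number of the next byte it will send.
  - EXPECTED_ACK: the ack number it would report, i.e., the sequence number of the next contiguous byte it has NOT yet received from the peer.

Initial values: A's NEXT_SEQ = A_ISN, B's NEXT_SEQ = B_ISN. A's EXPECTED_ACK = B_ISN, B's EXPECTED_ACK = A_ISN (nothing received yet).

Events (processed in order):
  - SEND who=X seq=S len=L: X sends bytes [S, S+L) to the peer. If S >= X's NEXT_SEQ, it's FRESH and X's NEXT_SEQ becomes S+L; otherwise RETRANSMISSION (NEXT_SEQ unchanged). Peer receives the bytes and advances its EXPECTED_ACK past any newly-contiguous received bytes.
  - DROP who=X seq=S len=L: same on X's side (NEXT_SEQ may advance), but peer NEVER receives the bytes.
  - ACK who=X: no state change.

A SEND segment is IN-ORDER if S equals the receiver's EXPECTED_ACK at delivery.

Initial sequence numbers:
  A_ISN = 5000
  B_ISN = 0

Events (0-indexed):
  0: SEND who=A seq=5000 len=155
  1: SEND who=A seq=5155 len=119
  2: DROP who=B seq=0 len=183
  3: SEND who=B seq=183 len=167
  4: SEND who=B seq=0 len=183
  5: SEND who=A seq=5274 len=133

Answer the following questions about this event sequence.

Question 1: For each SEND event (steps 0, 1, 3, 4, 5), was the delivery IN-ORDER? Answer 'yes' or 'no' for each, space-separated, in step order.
Answer: yes yes no yes yes

Derivation:
Step 0: SEND seq=5000 -> in-order
Step 1: SEND seq=5155 -> in-order
Step 3: SEND seq=183 -> out-of-order
Step 4: SEND seq=0 -> in-order
Step 5: SEND seq=5274 -> in-order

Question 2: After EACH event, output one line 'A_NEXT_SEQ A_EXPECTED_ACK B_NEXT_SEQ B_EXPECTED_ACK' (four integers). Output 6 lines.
5155 0 0 5155
5274 0 0 5274
5274 0 183 5274
5274 0 350 5274
5274 350 350 5274
5407 350 350 5407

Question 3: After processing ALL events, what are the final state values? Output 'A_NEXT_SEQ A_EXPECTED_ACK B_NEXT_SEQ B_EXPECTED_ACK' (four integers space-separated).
After event 0: A_seq=5155 A_ack=0 B_seq=0 B_ack=5155
After event 1: A_seq=5274 A_ack=0 B_seq=0 B_ack=5274
After event 2: A_seq=5274 A_ack=0 B_seq=183 B_ack=5274
After event 3: A_seq=5274 A_ack=0 B_seq=350 B_ack=5274
After event 4: A_seq=5274 A_ack=350 B_seq=350 B_ack=5274
After event 5: A_seq=5407 A_ack=350 B_seq=350 B_ack=5407

Answer: 5407 350 350 5407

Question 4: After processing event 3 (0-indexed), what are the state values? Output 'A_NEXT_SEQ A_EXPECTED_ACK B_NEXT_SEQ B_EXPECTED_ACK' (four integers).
After event 0: A_seq=5155 A_ack=0 B_seq=0 B_ack=5155
After event 1: A_seq=5274 A_ack=0 B_seq=0 B_ack=5274
After event 2: A_seq=5274 A_ack=0 B_seq=183 B_ack=5274
After event 3: A_seq=5274 A_ack=0 B_seq=350 B_ack=5274

5274 0 350 5274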